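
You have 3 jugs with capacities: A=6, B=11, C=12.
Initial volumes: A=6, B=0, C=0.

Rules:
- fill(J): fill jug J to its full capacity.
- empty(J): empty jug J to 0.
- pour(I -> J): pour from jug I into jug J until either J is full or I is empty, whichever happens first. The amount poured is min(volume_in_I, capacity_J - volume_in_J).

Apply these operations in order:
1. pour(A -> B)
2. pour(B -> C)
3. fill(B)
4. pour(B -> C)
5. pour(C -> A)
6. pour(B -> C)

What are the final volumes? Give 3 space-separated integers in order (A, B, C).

Step 1: pour(A -> B) -> (A=0 B=6 C=0)
Step 2: pour(B -> C) -> (A=0 B=0 C=6)
Step 3: fill(B) -> (A=0 B=11 C=6)
Step 4: pour(B -> C) -> (A=0 B=5 C=12)
Step 5: pour(C -> A) -> (A=6 B=5 C=6)
Step 6: pour(B -> C) -> (A=6 B=0 C=11)

Answer: 6 0 11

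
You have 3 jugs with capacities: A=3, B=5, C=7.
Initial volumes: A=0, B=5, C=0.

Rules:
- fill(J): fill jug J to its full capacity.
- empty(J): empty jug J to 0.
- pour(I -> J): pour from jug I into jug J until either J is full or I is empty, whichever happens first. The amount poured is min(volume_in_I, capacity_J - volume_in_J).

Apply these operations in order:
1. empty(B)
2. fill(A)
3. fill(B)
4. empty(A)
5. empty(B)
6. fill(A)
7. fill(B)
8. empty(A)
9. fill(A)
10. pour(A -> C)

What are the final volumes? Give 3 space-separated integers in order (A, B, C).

Step 1: empty(B) -> (A=0 B=0 C=0)
Step 2: fill(A) -> (A=3 B=0 C=0)
Step 3: fill(B) -> (A=3 B=5 C=0)
Step 4: empty(A) -> (A=0 B=5 C=0)
Step 5: empty(B) -> (A=0 B=0 C=0)
Step 6: fill(A) -> (A=3 B=0 C=0)
Step 7: fill(B) -> (A=3 B=5 C=0)
Step 8: empty(A) -> (A=0 B=5 C=0)
Step 9: fill(A) -> (A=3 B=5 C=0)
Step 10: pour(A -> C) -> (A=0 B=5 C=3)

Answer: 0 5 3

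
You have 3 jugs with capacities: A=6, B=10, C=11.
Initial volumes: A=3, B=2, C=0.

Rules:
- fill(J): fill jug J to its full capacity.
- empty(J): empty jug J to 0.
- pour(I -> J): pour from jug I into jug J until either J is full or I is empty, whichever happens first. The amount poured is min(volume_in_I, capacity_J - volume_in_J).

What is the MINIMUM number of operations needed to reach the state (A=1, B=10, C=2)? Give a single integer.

Answer: 6

Derivation:
BFS from (A=3, B=2, C=0). One shortest path:
  1. fill(B) -> (A=3 B=10 C=0)
  2. pour(B -> A) -> (A=6 B=7 C=0)
  3. pour(A -> C) -> (A=0 B=7 C=6)
  4. pour(B -> A) -> (A=6 B=1 C=6)
  5. pour(A -> C) -> (A=1 B=1 C=11)
  6. pour(C -> B) -> (A=1 B=10 C=2)
Reached target in 6 moves.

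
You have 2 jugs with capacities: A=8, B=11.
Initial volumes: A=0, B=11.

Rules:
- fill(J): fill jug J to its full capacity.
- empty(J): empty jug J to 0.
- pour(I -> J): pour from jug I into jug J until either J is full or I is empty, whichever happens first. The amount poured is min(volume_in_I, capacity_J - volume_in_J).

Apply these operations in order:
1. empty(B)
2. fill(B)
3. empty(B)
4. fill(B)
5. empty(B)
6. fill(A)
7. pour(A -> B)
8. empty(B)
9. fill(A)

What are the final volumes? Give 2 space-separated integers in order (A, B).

Step 1: empty(B) -> (A=0 B=0)
Step 2: fill(B) -> (A=0 B=11)
Step 3: empty(B) -> (A=0 B=0)
Step 4: fill(B) -> (A=0 B=11)
Step 5: empty(B) -> (A=0 B=0)
Step 6: fill(A) -> (A=8 B=0)
Step 7: pour(A -> B) -> (A=0 B=8)
Step 8: empty(B) -> (A=0 B=0)
Step 9: fill(A) -> (A=8 B=0)

Answer: 8 0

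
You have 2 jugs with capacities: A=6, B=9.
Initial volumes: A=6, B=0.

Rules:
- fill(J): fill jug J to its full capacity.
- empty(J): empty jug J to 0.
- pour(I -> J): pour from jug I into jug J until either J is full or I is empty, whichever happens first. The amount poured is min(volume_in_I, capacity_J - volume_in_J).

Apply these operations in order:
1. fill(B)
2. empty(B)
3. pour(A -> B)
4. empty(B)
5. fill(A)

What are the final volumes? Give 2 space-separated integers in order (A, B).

Answer: 6 0

Derivation:
Step 1: fill(B) -> (A=6 B=9)
Step 2: empty(B) -> (A=6 B=0)
Step 3: pour(A -> B) -> (A=0 B=6)
Step 4: empty(B) -> (A=0 B=0)
Step 5: fill(A) -> (A=6 B=0)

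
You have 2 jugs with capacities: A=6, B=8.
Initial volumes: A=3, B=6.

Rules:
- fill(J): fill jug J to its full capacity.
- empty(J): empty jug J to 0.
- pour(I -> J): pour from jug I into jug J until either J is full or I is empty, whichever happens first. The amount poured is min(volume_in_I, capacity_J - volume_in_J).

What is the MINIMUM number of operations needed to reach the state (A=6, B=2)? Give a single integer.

BFS from (A=3, B=6). One shortest path:
  1. empty(A) -> (A=0 B=6)
  2. fill(B) -> (A=0 B=8)
  3. pour(B -> A) -> (A=6 B=2)
Reached target in 3 moves.

Answer: 3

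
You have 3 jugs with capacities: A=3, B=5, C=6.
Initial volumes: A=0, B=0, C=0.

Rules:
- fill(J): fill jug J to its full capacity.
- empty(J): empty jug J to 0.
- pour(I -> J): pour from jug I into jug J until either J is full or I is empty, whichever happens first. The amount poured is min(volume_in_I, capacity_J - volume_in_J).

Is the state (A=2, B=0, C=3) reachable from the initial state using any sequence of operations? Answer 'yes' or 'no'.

BFS from (A=0, B=0, C=0):
  1. fill(B) -> (A=0 B=5 C=0)
  2. pour(B -> A) -> (A=3 B=2 C=0)
  3. pour(A -> C) -> (A=0 B=2 C=3)
  4. pour(B -> A) -> (A=2 B=0 C=3)
Target reached → yes.

Answer: yes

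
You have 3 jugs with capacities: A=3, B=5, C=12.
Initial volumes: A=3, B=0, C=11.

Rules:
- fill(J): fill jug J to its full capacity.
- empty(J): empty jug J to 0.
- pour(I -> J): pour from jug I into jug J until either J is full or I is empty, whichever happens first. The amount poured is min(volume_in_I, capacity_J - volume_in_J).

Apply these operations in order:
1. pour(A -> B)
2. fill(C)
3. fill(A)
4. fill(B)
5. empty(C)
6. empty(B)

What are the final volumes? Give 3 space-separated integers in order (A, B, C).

Answer: 3 0 0

Derivation:
Step 1: pour(A -> B) -> (A=0 B=3 C=11)
Step 2: fill(C) -> (A=0 B=3 C=12)
Step 3: fill(A) -> (A=3 B=3 C=12)
Step 4: fill(B) -> (A=3 B=5 C=12)
Step 5: empty(C) -> (A=3 B=5 C=0)
Step 6: empty(B) -> (A=3 B=0 C=0)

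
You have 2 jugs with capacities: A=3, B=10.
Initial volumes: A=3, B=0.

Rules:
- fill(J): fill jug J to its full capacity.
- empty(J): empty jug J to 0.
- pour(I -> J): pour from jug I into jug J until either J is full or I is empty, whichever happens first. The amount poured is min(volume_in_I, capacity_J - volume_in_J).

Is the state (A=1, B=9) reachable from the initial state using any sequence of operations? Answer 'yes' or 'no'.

Answer: no

Derivation:
BFS explored all 26 reachable states.
Reachable set includes: (0,0), (0,1), (0,2), (0,3), (0,4), (0,5), (0,6), (0,7), (0,8), (0,9), (0,10), (1,0) ...
Target (A=1, B=9) not in reachable set → no.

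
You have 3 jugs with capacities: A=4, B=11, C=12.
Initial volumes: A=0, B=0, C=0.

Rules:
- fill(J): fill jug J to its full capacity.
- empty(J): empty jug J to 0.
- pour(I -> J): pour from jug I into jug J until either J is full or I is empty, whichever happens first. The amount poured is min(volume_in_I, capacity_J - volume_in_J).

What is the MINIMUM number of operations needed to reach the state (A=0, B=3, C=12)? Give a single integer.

BFS from (A=0, B=0, C=0). One shortest path:
  1. fill(A) -> (A=4 B=0 C=0)
  2. fill(B) -> (A=4 B=11 C=0)
  3. pour(A -> C) -> (A=0 B=11 C=4)
  4. pour(B -> C) -> (A=0 B=3 C=12)
Reached target in 4 moves.

Answer: 4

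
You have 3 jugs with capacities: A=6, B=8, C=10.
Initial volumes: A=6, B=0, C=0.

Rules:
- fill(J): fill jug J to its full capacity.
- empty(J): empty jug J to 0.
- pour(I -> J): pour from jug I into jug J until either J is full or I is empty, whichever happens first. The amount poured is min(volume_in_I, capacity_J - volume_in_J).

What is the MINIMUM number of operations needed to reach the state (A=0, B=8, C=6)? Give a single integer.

Answer: 2

Derivation:
BFS from (A=6, B=0, C=0). One shortest path:
  1. fill(B) -> (A=6 B=8 C=0)
  2. pour(A -> C) -> (A=0 B=8 C=6)
Reached target in 2 moves.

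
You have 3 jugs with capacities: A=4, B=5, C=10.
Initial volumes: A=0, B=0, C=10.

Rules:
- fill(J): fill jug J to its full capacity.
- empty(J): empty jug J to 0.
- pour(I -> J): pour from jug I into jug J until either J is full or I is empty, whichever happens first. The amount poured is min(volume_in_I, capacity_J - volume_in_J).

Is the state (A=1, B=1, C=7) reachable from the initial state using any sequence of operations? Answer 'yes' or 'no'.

Answer: no

Derivation:
BFS explored all 222 reachable states.
Reachable set includes: (0,0,0), (0,0,1), (0,0,2), (0,0,3), (0,0,4), (0,0,5), (0,0,6), (0,0,7), (0,0,8), (0,0,9), (0,0,10), (0,1,0) ...
Target (A=1, B=1, C=7) not in reachable set → no.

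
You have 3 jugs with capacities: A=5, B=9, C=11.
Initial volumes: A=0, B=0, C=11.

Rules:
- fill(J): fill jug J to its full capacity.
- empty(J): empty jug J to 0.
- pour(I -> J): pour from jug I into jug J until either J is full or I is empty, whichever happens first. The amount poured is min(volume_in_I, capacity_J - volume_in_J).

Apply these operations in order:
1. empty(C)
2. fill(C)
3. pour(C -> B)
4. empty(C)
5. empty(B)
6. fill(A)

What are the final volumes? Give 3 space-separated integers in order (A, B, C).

Step 1: empty(C) -> (A=0 B=0 C=0)
Step 2: fill(C) -> (A=0 B=0 C=11)
Step 3: pour(C -> B) -> (A=0 B=9 C=2)
Step 4: empty(C) -> (A=0 B=9 C=0)
Step 5: empty(B) -> (A=0 B=0 C=0)
Step 6: fill(A) -> (A=5 B=0 C=0)

Answer: 5 0 0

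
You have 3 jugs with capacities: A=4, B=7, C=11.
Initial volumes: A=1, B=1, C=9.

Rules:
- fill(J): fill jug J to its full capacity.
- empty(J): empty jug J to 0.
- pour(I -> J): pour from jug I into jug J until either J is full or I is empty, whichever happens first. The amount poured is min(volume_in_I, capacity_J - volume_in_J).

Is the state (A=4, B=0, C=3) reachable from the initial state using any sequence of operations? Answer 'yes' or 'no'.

Answer: yes

Derivation:
BFS from (A=1, B=1, C=9):
  1. fill(A) -> (A=4 B=1 C=9)
  2. pour(C -> B) -> (A=4 B=7 C=3)
  3. empty(B) -> (A=4 B=0 C=3)
Target reached → yes.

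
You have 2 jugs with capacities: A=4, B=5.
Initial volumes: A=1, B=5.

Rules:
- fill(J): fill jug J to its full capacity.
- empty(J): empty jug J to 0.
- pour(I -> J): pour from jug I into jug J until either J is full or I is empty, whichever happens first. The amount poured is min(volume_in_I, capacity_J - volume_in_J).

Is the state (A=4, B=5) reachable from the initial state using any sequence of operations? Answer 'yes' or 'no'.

BFS from (A=1, B=5):
  1. fill(A) -> (A=4 B=5)
Target reached → yes.

Answer: yes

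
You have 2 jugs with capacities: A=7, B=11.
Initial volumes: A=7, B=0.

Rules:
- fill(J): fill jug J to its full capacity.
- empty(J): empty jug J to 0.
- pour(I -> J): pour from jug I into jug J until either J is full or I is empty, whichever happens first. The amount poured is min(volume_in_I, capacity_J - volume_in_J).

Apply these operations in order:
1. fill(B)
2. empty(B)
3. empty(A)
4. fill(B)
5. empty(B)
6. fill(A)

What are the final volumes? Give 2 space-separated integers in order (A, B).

Answer: 7 0

Derivation:
Step 1: fill(B) -> (A=7 B=11)
Step 2: empty(B) -> (A=7 B=0)
Step 3: empty(A) -> (A=0 B=0)
Step 4: fill(B) -> (A=0 B=11)
Step 5: empty(B) -> (A=0 B=0)
Step 6: fill(A) -> (A=7 B=0)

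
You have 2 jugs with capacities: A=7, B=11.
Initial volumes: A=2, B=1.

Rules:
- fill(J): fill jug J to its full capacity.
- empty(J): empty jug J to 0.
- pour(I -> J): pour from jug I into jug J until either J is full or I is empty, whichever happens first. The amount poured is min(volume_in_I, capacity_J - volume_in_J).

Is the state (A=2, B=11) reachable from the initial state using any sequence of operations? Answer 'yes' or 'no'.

Answer: yes

Derivation:
BFS from (A=2, B=1):
  1. fill(B) -> (A=2 B=11)
Target reached → yes.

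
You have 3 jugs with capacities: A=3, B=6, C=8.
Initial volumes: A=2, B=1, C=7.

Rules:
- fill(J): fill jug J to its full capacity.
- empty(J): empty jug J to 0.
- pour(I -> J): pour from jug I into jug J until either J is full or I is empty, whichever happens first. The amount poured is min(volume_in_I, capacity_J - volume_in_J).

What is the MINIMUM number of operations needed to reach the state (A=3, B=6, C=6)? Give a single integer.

Answer: 2

Derivation:
BFS from (A=2, B=1, C=7). One shortest path:
  1. fill(B) -> (A=2 B=6 C=7)
  2. pour(C -> A) -> (A=3 B=6 C=6)
Reached target in 2 moves.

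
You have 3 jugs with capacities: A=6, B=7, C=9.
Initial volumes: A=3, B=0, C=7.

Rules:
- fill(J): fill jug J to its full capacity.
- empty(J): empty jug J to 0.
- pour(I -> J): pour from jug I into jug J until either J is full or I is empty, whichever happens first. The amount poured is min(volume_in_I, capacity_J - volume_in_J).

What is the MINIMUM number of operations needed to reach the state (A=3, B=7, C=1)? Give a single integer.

BFS from (A=3, B=0, C=7). One shortest path:
  1. fill(B) -> (A=3 B=7 C=7)
  2. pour(B -> A) -> (A=6 B=4 C=7)
  3. empty(A) -> (A=0 B=4 C=7)
  4. pour(C -> A) -> (A=6 B=4 C=1)
  5. pour(A -> B) -> (A=3 B=7 C=1)
Reached target in 5 moves.

Answer: 5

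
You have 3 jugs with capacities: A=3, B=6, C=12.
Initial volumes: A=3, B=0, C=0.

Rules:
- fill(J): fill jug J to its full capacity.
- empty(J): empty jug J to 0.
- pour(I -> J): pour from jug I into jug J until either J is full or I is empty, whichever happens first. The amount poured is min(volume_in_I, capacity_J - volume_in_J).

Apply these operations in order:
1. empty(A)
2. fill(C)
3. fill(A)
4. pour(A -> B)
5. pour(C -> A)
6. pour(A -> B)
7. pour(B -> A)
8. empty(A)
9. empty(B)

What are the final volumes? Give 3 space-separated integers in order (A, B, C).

Answer: 0 0 9

Derivation:
Step 1: empty(A) -> (A=0 B=0 C=0)
Step 2: fill(C) -> (A=0 B=0 C=12)
Step 3: fill(A) -> (A=3 B=0 C=12)
Step 4: pour(A -> B) -> (A=0 B=3 C=12)
Step 5: pour(C -> A) -> (A=3 B=3 C=9)
Step 6: pour(A -> B) -> (A=0 B=6 C=9)
Step 7: pour(B -> A) -> (A=3 B=3 C=9)
Step 8: empty(A) -> (A=0 B=3 C=9)
Step 9: empty(B) -> (A=0 B=0 C=9)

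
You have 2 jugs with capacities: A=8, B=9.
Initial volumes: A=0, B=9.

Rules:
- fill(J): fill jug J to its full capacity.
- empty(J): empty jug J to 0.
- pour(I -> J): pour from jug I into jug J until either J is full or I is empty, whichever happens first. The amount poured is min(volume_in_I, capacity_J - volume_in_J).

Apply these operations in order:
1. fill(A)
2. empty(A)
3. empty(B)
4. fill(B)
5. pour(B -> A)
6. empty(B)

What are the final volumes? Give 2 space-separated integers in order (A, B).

Step 1: fill(A) -> (A=8 B=9)
Step 2: empty(A) -> (A=0 B=9)
Step 3: empty(B) -> (A=0 B=0)
Step 4: fill(B) -> (A=0 B=9)
Step 5: pour(B -> A) -> (A=8 B=1)
Step 6: empty(B) -> (A=8 B=0)

Answer: 8 0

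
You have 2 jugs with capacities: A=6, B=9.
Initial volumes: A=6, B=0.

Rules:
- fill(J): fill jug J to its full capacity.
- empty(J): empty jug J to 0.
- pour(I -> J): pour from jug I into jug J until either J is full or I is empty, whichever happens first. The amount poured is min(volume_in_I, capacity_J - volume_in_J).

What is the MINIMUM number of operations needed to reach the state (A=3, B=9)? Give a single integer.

BFS from (A=6, B=0). One shortest path:
  1. pour(A -> B) -> (A=0 B=6)
  2. fill(A) -> (A=6 B=6)
  3. pour(A -> B) -> (A=3 B=9)
Reached target in 3 moves.

Answer: 3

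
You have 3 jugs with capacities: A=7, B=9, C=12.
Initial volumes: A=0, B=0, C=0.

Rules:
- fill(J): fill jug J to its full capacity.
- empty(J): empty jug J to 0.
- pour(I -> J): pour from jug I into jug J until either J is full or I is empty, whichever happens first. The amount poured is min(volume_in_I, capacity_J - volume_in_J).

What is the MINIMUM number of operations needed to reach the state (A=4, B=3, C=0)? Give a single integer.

Answer: 7

Derivation:
BFS from (A=0, B=0, C=0). One shortest path:
  1. fill(A) -> (A=7 B=0 C=0)
  2. fill(B) -> (A=7 B=9 C=0)
  3. pour(B -> C) -> (A=7 B=0 C=9)
  4. pour(A -> C) -> (A=4 B=0 C=12)
  5. pour(C -> B) -> (A=4 B=9 C=3)
  6. empty(B) -> (A=4 B=0 C=3)
  7. pour(C -> B) -> (A=4 B=3 C=0)
Reached target in 7 moves.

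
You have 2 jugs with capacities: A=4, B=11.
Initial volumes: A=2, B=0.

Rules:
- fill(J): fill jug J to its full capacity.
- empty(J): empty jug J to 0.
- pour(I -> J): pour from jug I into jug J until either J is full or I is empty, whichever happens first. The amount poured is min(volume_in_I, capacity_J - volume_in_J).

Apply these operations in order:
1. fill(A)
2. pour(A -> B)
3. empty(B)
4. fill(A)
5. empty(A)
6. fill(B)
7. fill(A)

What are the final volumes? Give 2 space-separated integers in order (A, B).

Step 1: fill(A) -> (A=4 B=0)
Step 2: pour(A -> B) -> (A=0 B=4)
Step 3: empty(B) -> (A=0 B=0)
Step 4: fill(A) -> (A=4 B=0)
Step 5: empty(A) -> (A=0 B=0)
Step 6: fill(B) -> (A=0 B=11)
Step 7: fill(A) -> (A=4 B=11)

Answer: 4 11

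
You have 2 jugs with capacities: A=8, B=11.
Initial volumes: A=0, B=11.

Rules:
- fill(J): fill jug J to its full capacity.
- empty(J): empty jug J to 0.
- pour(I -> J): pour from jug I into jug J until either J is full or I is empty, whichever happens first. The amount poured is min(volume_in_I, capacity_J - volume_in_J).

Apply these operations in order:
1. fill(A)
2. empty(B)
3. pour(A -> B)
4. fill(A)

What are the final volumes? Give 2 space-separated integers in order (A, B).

Answer: 8 8

Derivation:
Step 1: fill(A) -> (A=8 B=11)
Step 2: empty(B) -> (A=8 B=0)
Step 3: pour(A -> B) -> (A=0 B=8)
Step 4: fill(A) -> (A=8 B=8)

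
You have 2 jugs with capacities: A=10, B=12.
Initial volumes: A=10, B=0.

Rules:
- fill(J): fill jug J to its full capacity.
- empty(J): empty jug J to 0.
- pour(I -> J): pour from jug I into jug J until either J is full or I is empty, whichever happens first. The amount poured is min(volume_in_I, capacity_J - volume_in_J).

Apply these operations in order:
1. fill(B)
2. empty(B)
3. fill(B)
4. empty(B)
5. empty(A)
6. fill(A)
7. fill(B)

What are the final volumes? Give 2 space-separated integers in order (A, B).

Step 1: fill(B) -> (A=10 B=12)
Step 2: empty(B) -> (A=10 B=0)
Step 3: fill(B) -> (A=10 B=12)
Step 4: empty(B) -> (A=10 B=0)
Step 5: empty(A) -> (A=0 B=0)
Step 6: fill(A) -> (A=10 B=0)
Step 7: fill(B) -> (A=10 B=12)

Answer: 10 12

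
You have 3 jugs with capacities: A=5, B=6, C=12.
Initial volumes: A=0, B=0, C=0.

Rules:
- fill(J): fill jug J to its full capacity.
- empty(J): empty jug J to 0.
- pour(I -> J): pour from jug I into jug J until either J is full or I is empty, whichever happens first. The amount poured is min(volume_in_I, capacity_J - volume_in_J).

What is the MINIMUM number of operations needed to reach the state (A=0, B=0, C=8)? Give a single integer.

Answer: 7

Derivation:
BFS from (A=0, B=0, C=0). One shortest path:
  1. fill(B) -> (A=0 B=6 C=0)
  2. fill(C) -> (A=0 B=6 C=12)
  3. pour(B -> A) -> (A=5 B=1 C=12)
  4. empty(A) -> (A=0 B=1 C=12)
  5. pour(B -> A) -> (A=1 B=0 C=12)
  6. pour(C -> A) -> (A=5 B=0 C=8)
  7. empty(A) -> (A=0 B=0 C=8)
Reached target in 7 moves.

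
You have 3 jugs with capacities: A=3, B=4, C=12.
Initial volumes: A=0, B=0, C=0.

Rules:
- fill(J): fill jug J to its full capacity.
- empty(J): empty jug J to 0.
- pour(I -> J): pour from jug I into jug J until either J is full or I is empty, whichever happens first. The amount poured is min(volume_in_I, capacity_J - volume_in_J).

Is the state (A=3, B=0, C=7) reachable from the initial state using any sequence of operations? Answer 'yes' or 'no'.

Answer: yes

Derivation:
BFS from (A=0, B=0, C=0):
  1. fill(A) -> (A=3 B=0 C=0)
  2. fill(B) -> (A=3 B=4 C=0)
  3. pour(A -> C) -> (A=0 B=4 C=3)
  4. fill(A) -> (A=3 B=4 C=3)
  5. pour(B -> C) -> (A=3 B=0 C=7)
Target reached → yes.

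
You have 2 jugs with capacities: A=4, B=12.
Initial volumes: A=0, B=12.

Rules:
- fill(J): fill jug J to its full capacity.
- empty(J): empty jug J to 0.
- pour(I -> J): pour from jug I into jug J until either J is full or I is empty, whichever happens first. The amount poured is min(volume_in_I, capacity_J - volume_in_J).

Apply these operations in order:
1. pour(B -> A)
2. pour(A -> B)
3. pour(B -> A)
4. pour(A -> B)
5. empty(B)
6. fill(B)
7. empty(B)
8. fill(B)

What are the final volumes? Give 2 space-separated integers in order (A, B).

Step 1: pour(B -> A) -> (A=4 B=8)
Step 2: pour(A -> B) -> (A=0 B=12)
Step 3: pour(B -> A) -> (A=4 B=8)
Step 4: pour(A -> B) -> (A=0 B=12)
Step 5: empty(B) -> (A=0 B=0)
Step 6: fill(B) -> (A=0 B=12)
Step 7: empty(B) -> (A=0 B=0)
Step 8: fill(B) -> (A=0 B=12)

Answer: 0 12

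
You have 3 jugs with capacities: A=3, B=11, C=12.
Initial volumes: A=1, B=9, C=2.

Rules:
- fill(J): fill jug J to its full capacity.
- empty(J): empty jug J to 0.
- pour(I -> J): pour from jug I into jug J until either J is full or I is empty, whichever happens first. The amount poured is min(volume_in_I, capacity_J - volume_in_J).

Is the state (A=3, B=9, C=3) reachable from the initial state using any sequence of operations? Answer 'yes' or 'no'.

Answer: yes

Derivation:
BFS from (A=1, B=9, C=2):
  1. pour(A -> C) -> (A=0 B=9 C=3)
  2. fill(A) -> (A=3 B=9 C=3)
Target reached → yes.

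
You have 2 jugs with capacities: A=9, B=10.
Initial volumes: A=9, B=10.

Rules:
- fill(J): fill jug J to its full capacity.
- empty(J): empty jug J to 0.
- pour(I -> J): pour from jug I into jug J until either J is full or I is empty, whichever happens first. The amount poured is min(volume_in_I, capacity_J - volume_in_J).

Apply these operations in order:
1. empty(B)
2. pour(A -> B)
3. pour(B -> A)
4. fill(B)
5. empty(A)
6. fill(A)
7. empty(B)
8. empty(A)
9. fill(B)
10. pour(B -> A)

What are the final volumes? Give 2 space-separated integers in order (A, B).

Answer: 9 1

Derivation:
Step 1: empty(B) -> (A=9 B=0)
Step 2: pour(A -> B) -> (A=0 B=9)
Step 3: pour(B -> A) -> (A=9 B=0)
Step 4: fill(B) -> (A=9 B=10)
Step 5: empty(A) -> (A=0 B=10)
Step 6: fill(A) -> (A=9 B=10)
Step 7: empty(B) -> (A=9 B=0)
Step 8: empty(A) -> (A=0 B=0)
Step 9: fill(B) -> (A=0 B=10)
Step 10: pour(B -> A) -> (A=9 B=1)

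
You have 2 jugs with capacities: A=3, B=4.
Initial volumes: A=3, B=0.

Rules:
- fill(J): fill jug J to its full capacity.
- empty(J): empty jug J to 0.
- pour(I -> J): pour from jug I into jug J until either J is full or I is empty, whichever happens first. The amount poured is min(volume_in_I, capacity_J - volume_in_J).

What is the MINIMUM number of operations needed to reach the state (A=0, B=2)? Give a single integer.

Answer: 5

Derivation:
BFS from (A=3, B=0). One shortest path:
  1. pour(A -> B) -> (A=0 B=3)
  2. fill(A) -> (A=3 B=3)
  3. pour(A -> B) -> (A=2 B=4)
  4. empty(B) -> (A=2 B=0)
  5. pour(A -> B) -> (A=0 B=2)
Reached target in 5 moves.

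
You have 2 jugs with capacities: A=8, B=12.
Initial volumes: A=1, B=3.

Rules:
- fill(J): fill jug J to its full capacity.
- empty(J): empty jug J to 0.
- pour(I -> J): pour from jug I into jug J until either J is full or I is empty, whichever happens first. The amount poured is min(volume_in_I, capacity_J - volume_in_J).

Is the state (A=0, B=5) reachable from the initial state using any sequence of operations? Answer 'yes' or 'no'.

Answer: yes

Derivation:
BFS from (A=1, B=3):
  1. fill(B) -> (A=1 B=12)
  2. pour(B -> A) -> (A=8 B=5)
  3. empty(A) -> (A=0 B=5)
Target reached → yes.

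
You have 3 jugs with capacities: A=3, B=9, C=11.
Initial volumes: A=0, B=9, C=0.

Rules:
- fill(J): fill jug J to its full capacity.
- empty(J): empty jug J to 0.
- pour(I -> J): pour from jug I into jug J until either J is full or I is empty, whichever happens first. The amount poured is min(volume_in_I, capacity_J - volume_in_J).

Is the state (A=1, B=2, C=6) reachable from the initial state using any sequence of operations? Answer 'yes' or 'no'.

BFS explored all 320 reachable states.
Reachable set includes: (0,0,0), (0,0,1), (0,0,2), (0,0,3), (0,0,4), (0,0,5), (0,0,6), (0,0,7), (0,0,8), (0,0,9), (0,0,10), (0,0,11) ...
Target (A=1, B=2, C=6) not in reachable set → no.

Answer: no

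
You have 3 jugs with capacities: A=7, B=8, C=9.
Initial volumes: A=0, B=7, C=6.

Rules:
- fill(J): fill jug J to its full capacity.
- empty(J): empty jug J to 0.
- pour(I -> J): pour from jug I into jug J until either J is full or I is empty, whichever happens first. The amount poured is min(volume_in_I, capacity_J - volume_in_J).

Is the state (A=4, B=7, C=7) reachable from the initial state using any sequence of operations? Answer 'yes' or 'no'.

BFS explored all 384 reachable states.
Reachable set includes: (0,0,0), (0,0,1), (0,0,2), (0,0,3), (0,0,4), (0,0,5), (0,0,6), (0,0,7), (0,0,8), (0,0,9), (0,1,0), (0,1,1) ...
Target (A=4, B=7, C=7) not in reachable set → no.

Answer: no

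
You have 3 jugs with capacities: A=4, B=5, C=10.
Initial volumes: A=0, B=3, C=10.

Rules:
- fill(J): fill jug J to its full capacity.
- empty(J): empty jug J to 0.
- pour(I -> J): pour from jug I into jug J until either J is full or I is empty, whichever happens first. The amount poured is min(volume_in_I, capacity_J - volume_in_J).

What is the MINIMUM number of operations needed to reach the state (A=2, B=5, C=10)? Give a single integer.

Answer: 2

Derivation:
BFS from (A=0, B=3, C=10). One shortest path:
  1. fill(A) -> (A=4 B=3 C=10)
  2. pour(A -> B) -> (A=2 B=5 C=10)
Reached target in 2 moves.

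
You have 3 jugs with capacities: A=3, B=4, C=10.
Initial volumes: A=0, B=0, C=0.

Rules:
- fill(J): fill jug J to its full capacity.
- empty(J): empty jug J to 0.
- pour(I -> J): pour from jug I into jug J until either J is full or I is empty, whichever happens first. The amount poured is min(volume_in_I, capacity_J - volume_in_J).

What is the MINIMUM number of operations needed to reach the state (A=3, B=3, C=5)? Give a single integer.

BFS from (A=0, B=0, C=0). One shortest path:
  1. fill(A) -> (A=3 B=0 C=0)
  2. fill(B) -> (A=3 B=4 C=0)
  3. pour(B -> C) -> (A=3 B=0 C=4)
  4. fill(B) -> (A=3 B=4 C=4)
  5. pour(B -> C) -> (A=3 B=0 C=8)
  6. pour(A -> B) -> (A=0 B=3 C=8)
  7. pour(C -> A) -> (A=3 B=3 C=5)
Reached target in 7 moves.

Answer: 7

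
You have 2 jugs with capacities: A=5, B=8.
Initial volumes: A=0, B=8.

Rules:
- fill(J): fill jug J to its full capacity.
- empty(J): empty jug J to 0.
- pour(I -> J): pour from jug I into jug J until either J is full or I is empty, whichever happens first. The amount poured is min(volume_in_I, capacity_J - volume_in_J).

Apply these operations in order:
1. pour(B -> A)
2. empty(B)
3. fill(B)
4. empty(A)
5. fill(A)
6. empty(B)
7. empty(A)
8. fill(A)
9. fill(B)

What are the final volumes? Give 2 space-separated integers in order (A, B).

Answer: 5 8

Derivation:
Step 1: pour(B -> A) -> (A=5 B=3)
Step 2: empty(B) -> (A=5 B=0)
Step 3: fill(B) -> (A=5 B=8)
Step 4: empty(A) -> (A=0 B=8)
Step 5: fill(A) -> (A=5 B=8)
Step 6: empty(B) -> (A=5 B=0)
Step 7: empty(A) -> (A=0 B=0)
Step 8: fill(A) -> (A=5 B=0)
Step 9: fill(B) -> (A=5 B=8)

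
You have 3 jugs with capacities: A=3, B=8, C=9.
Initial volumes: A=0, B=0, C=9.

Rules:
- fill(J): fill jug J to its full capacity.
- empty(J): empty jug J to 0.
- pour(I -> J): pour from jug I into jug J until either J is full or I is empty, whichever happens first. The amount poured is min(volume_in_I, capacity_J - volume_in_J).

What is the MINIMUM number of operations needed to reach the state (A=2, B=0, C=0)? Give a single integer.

Answer: 6

Derivation:
BFS from (A=0, B=0, C=9). One shortest path:
  1. fill(A) -> (A=3 B=0 C=9)
  2. fill(B) -> (A=3 B=8 C=9)
  3. empty(C) -> (A=3 B=8 C=0)
  4. pour(B -> C) -> (A=3 B=0 C=8)
  5. pour(A -> C) -> (A=2 B=0 C=9)
  6. empty(C) -> (A=2 B=0 C=0)
Reached target in 6 moves.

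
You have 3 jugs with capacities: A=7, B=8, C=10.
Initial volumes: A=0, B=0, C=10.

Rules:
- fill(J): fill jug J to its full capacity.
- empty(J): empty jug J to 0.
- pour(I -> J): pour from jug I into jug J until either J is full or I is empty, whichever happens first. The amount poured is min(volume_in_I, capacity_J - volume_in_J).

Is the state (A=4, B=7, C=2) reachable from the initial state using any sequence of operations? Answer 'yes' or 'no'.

Answer: no

Derivation:
BFS explored all 414 reachable states.
Reachable set includes: (0,0,0), (0,0,1), (0,0,2), (0,0,3), (0,0,4), (0,0,5), (0,0,6), (0,0,7), (0,0,8), (0,0,9), (0,0,10), (0,1,0) ...
Target (A=4, B=7, C=2) not in reachable set → no.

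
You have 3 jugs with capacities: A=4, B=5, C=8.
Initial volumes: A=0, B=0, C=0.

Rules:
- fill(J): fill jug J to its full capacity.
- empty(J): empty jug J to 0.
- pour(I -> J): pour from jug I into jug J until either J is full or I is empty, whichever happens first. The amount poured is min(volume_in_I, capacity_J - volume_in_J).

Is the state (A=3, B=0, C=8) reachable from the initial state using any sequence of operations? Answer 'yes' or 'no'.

BFS from (A=0, B=0, C=0):
  1. fill(C) -> (A=0 B=0 C=8)
  2. pour(C -> B) -> (A=0 B=5 C=3)
  3. empty(B) -> (A=0 B=0 C=3)
  4. pour(C -> A) -> (A=3 B=0 C=0)
  5. fill(C) -> (A=3 B=0 C=8)
Target reached → yes.

Answer: yes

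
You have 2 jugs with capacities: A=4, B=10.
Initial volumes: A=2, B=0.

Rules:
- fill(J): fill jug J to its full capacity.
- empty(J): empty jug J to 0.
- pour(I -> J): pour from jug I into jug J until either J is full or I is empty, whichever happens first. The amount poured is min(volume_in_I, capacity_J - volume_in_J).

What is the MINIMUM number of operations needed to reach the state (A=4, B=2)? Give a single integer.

BFS from (A=2, B=0). One shortest path:
  1. pour(A -> B) -> (A=0 B=2)
  2. fill(A) -> (A=4 B=2)
Reached target in 2 moves.

Answer: 2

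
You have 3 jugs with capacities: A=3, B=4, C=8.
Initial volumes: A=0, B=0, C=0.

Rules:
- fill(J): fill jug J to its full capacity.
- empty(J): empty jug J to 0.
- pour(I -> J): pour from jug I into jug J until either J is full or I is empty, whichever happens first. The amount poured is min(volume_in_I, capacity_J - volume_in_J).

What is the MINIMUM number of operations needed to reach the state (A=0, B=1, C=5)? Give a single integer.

Answer: 6

Derivation:
BFS from (A=0, B=0, C=0). One shortest path:
  1. fill(B) -> (A=0 B=4 C=0)
  2. fill(C) -> (A=0 B=4 C=8)
  3. pour(B -> A) -> (A=3 B=1 C=8)
  4. empty(A) -> (A=0 B=1 C=8)
  5. pour(C -> A) -> (A=3 B=1 C=5)
  6. empty(A) -> (A=0 B=1 C=5)
Reached target in 6 moves.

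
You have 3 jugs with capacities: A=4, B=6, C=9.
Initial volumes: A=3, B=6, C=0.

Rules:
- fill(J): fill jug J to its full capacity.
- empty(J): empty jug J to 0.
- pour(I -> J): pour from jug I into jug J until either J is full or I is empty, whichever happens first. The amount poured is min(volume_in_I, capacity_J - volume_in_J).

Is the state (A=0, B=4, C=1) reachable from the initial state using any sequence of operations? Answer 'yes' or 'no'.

BFS from (A=3, B=6, C=0):
  1. pour(B -> A) -> (A=4 B=5 C=0)
  2. empty(A) -> (A=0 B=5 C=0)
  3. pour(B -> A) -> (A=4 B=1 C=0)
  4. pour(B -> C) -> (A=4 B=0 C=1)
  5. pour(A -> B) -> (A=0 B=4 C=1)
Target reached → yes.

Answer: yes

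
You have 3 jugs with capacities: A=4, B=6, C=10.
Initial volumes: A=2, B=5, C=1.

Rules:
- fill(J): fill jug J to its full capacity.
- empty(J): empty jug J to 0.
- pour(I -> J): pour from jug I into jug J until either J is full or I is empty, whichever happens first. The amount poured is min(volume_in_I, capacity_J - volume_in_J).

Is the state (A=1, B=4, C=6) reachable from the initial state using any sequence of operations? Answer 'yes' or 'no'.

Answer: no

Derivation:
BFS explored all 251 reachable states.
Reachable set includes: (0,0,0), (0,0,1), (0,0,2), (0,0,3), (0,0,4), (0,0,5), (0,0,6), (0,0,7), (0,0,8), (0,0,9), (0,0,10), (0,1,0) ...
Target (A=1, B=4, C=6) not in reachable set → no.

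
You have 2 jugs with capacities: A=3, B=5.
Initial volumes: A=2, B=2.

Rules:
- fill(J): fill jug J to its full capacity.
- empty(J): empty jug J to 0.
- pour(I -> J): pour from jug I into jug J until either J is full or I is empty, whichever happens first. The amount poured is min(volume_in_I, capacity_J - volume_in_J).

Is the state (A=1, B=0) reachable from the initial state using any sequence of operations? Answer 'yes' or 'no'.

Answer: yes

Derivation:
BFS from (A=2, B=2):
  1. pour(B -> A) -> (A=3 B=1)
  2. empty(A) -> (A=0 B=1)
  3. pour(B -> A) -> (A=1 B=0)
Target reached → yes.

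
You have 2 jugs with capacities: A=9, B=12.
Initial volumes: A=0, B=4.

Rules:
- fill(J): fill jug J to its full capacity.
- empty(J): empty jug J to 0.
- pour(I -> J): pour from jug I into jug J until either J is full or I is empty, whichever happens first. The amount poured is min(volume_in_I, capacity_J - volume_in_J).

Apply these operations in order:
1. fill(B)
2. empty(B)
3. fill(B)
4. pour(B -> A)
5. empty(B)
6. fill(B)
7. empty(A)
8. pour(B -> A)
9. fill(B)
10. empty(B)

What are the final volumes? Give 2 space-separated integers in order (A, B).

Answer: 9 0

Derivation:
Step 1: fill(B) -> (A=0 B=12)
Step 2: empty(B) -> (A=0 B=0)
Step 3: fill(B) -> (A=0 B=12)
Step 4: pour(B -> A) -> (A=9 B=3)
Step 5: empty(B) -> (A=9 B=0)
Step 6: fill(B) -> (A=9 B=12)
Step 7: empty(A) -> (A=0 B=12)
Step 8: pour(B -> A) -> (A=9 B=3)
Step 9: fill(B) -> (A=9 B=12)
Step 10: empty(B) -> (A=9 B=0)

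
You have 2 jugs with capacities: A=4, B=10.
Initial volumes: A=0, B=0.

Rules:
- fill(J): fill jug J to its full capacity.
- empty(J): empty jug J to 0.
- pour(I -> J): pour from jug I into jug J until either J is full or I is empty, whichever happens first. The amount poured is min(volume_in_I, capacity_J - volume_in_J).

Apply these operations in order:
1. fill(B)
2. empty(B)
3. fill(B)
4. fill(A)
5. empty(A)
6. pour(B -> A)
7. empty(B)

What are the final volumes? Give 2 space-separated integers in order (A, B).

Step 1: fill(B) -> (A=0 B=10)
Step 2: empty(B) -> (A=0 B=0)
Step 3: fill(B) -> (A=0 B=10)
Step 4: fill(A) -> (A=4 B=10)
Step 5: empty(A) -> (A=0 B=10)
Step 6: pour(B -> A) -> (A=4 B=6)
Step 7: empty(B) -> (A=4 B=0)

Answer: 4 0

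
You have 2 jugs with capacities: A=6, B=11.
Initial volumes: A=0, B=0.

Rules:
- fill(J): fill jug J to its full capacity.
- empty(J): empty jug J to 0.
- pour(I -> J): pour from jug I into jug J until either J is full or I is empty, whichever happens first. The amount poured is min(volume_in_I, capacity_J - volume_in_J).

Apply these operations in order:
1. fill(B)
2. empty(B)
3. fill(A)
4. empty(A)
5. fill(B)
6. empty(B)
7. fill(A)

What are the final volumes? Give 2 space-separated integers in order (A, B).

Step 1: fill(B) -> (A=0 B=11)
Step 2: empty(B) -> (A=0 B=0)
Step 3: fill(A) -> (A=6 B=0)
Step 4: empty(A) -> (A=0 B=0)
Step 5: fill(B) -> (A=0 B=11)
Step 6: empty(B) -> (A=0 B=0)
Step 7: fill(A) -> (A=6 B=0)

Answer: 6 0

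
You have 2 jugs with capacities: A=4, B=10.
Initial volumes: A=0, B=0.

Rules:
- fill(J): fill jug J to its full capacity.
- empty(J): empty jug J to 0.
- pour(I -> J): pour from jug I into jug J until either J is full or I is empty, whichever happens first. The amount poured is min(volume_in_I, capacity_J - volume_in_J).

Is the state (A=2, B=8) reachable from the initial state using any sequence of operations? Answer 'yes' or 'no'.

BFS explored all 14 reachable states.
Reachable set includes: (0,0), (0,2), (0,4), (0,6), (0,8), (0,10), (2,0), (2,10), (4,0), (4,2), (4,4), (4,6) ...
Target (A=2, B=8) not in reachable set → no.

Answer: no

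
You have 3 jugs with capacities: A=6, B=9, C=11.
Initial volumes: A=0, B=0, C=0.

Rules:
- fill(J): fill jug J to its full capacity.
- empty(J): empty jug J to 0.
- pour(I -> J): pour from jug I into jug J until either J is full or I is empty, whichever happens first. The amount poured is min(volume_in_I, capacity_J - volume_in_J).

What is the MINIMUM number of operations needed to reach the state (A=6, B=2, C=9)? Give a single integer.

BFS from (A=0, B=0, C=0). One shortest path:
  1. fill(C) -> (A=0 B=0 C=11)
  2. pour(C -> B) -> (A=0 B=9 C=2)
  3. pour(C -> A) -> (A=2 B=9 C=0)
  4. pour(B -> C) -> (A=2 B=0 C=9)
  5. pour(A -> B) -> (A=0 B=2 C=9)
  6. fill(A) -> (A=6 B=2 C=9)
Reached target in 6 moves.

Answer: 6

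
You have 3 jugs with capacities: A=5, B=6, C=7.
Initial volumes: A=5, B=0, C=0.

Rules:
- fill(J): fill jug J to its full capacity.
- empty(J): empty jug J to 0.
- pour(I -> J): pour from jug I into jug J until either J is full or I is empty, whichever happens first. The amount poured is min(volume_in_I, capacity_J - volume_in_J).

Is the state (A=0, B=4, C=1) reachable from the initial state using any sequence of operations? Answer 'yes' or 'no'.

Answer: yes

Derivation:
BFS from (A=5, B=0, C=0):
  1. fill(B) -> (A=5 B=6 C=0)
  2. pour(B -> C) -> (A=5 B=0 C=6)
  3. pour(A -> C) -> (A=4 B=0 C=7)
  4. pour(C -> B) -> (A=4 B=6 C=1)
  5. empty(B) -> (A=4 B=0 C=1)
  6. pour(A -> B) -> (A=0 B=4 C=1)
Target reached → yes.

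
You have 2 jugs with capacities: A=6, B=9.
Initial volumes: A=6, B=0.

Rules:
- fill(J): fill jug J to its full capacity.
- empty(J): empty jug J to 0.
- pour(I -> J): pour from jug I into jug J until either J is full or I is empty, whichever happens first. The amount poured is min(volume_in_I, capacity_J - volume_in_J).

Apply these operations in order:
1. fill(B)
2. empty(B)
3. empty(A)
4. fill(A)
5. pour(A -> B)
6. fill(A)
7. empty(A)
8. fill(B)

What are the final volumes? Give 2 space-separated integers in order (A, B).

Answer: 0 9

Derivation:
Step 1: fill(B) -> (A=6 B=9)
Step 2: empty(B) -> (A=6 B=0)
Step 3: empty(A) -> (A=0 B=0)
Step 4: fill(A) -> (A=6 B=0)
Step 5: pour(A -> B) -> (A=0 B=6)
Step 6: fill(A) -> (A=6 B=6)
Step 7: empty(A) -> (A=0 B=6)
Step 8: fill(B) -> (A=0 B=9)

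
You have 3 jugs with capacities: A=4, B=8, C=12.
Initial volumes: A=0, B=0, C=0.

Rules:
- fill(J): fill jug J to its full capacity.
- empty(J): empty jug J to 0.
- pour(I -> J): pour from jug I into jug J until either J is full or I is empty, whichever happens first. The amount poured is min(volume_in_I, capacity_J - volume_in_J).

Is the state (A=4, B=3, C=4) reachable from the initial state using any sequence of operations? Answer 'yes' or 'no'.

Answer: no

Derivation:
BFS explored all 24 reachable states.
Reachable set includes: (0,0,0), (0,0,4), (0,0,8), (0,0,12), (0,4,0), (0,4,4), (0,4,8), (0,4,12), (0,8,0), (0,8,4), (0,8,8), (0,8,12) ...
Target (A=4, B=3, C=4) not in reachable set → no.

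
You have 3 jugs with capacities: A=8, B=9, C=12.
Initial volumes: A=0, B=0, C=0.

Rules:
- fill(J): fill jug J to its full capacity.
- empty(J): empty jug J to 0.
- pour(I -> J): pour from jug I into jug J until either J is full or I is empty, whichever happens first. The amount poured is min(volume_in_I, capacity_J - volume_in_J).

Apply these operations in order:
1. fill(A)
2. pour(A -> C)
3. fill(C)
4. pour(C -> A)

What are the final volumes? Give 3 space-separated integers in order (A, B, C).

Answer: 8 0 4

Derivation:
Step 1: fill(A) -> (A=8 B=0 C=0)
Step 2: pour(A -> C) -> (A=0 B=0 C=8)
Step 3: fill(C) -> (A=0 B=0 C=12)
Step 4: pour(C -> A) -> (A=8 B=0 C=4)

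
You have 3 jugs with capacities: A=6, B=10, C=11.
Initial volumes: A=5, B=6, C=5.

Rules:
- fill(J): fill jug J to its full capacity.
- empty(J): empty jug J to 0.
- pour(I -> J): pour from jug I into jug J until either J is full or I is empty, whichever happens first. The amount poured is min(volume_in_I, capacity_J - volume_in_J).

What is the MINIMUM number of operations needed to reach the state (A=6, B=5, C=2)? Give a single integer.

Answer: 6

Derivation:
BFS from (A=5, B=6, C=5). One shortest path:
  1. fill(A) -> (A=6 B=6 C=5)
  2. pour(A -> B) -> (A=2 B=10 C=5)
  3. empty(B) -> (A=2 B=0 C=5)
  4. pour(C -> B) -> (A=2 B=5 C=0)
  5. pour(A -> C) -> (A=0 B=5 C=2)
  6. fill(A) -> (A=6 B=5 C=2)
Reached target in 6 moves.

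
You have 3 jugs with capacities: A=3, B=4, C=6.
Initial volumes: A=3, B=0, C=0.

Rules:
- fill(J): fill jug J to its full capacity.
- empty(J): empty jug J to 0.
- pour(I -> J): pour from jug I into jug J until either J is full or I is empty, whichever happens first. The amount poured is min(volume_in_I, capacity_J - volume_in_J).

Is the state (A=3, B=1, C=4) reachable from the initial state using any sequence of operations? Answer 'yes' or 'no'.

BFS from (A=3, B=0, C=0):
  1. empty(A) -> (A=0 B=0 C=0)
  2. fill(B) -> (A=0 B=4 C=0)
  3. pour(B -> C) -> (A=0 B=0 C=4)
  4. fill(B) -> (A=0 B=4 C=4)
  5. pour(B -> A) -> (A=3 B=1 C=4)
Target reached → yes.

Answer: yes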